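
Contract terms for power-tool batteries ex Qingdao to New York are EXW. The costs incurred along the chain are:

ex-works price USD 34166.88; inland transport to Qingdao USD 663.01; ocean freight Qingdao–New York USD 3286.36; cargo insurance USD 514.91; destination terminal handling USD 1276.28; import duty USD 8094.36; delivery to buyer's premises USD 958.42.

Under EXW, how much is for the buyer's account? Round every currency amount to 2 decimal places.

EXW: the seller makes goods available at their premises; the buyer bears all onward costs.
Seller's account: goods 34166.88 = 34166.88
Buyer's account: inland to port 663.01 + freight 3286.36 + insurance 514.91 + destination terminal 1276.28 + duty 8094.36 + delivery 958.42 = 14793.34

Buyer's account: USD 14793.34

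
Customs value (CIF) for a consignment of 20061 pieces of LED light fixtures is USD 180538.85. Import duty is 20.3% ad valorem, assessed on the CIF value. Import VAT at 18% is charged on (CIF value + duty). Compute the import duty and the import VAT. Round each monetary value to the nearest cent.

Import duty: USD 36649.39; import VAT: USD 39093.88

Import duty = 180538.85 × 20.3% = 36649.39
VAT base = CIF + duty = 180538.85 + 36649.39 = 217188.24
Import VAT = 217188.24 × 18% = 39093.88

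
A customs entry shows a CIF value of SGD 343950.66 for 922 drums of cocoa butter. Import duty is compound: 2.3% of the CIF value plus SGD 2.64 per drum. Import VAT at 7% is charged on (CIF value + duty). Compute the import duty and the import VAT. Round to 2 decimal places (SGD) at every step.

Ad valorem component: 343950.66 × 2.3% = 7910.87
Specific component: 922 × 2.64 = 2434.08
Import duty = 7910.87 + 2434.08 = 10344.95
VAT base = CIF + duty = 343950.66 + 10344.95 = 354295.61
Import VAT = 354295.61 × 7% = 24800.69

Import duty: SGD 10344.95; import VAT: SGD 24800.69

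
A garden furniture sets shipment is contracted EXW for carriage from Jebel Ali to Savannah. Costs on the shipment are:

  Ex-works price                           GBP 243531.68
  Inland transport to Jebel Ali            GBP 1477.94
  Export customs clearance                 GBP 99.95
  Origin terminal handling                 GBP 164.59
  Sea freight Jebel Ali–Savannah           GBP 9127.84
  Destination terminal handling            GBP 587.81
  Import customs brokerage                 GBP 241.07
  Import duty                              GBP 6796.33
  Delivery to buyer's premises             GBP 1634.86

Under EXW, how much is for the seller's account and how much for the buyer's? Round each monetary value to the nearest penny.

EXW: the seller makes goods available at their premises; the buyer bears all onward costs.
Seller's account: goods 243531.68 = 243531.68
Buyer's account: inland to port 1477.94 + export clearance 99.95 + origin terminal 164.59 + freight 9127.84 + destination terminal 587.81 + brokerage 241.07 + duty 6796.33 + delivery 1634.86 = 20130.39

Seller: GBP 243531.68; buyer: GBP 20130.39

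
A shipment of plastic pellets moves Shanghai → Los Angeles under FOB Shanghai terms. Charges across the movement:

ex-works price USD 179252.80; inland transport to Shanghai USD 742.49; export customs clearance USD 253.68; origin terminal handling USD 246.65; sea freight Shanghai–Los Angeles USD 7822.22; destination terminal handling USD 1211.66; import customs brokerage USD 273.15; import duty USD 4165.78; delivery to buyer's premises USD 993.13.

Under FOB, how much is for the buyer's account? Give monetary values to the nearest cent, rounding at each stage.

FOB: the seller bears costs until goods are on board at the origin port; the buyer bears freight, insurance and all costs thereafter.
Seller's account: goods 179252.80 + inland to port 742.49 + export clearance 253.68 + origin terminal 246.65 = 180495.62
Buyer's account: freight 7822.22 + destination terminal 1211.66 + brokerage 273.15 + duty 4165.78 + delivery 993.13 = 14465.94

Buyer's account: USD 14465.94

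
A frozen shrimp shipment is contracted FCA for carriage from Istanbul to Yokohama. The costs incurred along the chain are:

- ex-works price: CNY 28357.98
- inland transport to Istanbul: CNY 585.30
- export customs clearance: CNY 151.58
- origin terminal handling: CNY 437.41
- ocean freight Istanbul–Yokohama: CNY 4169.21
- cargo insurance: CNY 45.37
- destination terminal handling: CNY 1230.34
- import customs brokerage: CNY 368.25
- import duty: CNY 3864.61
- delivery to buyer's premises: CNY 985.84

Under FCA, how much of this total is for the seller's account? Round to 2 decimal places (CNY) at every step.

Seller's account: CNY 29094.86

FCA: the seller delivers export-cleared goods to the carrier; the buyer bears costs from that point.
Seller's account: goods 28357.98 + inland to port 585.30 + export clearance 151.58 = 29094.86
Buyer's account: origin terminal 437.41 + freight 4169.21 + insurance 45.37 + destination terminal 1230.34 + brokerage 368.25 + duty 3864.61 + delivery 985.84 = 11101.03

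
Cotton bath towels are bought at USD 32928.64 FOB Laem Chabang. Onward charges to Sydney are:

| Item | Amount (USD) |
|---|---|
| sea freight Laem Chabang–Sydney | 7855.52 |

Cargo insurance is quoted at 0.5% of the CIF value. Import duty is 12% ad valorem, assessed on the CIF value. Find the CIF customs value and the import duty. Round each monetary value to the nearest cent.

CIF value: USD 40989.11; import duty: USD 4918.69

Let C be the CIF value. C = FOB price + freight + 0.5% × C
C − 0.5% × C = 32928.64 + 7855.52
0.995 × C = 40784.16
C = 40784.16 / 0.995 = 40989.11
Insurance premium = 0.5% × 40989.11 = 204.95
Import duty = 40989.11 × 12% = 4918.69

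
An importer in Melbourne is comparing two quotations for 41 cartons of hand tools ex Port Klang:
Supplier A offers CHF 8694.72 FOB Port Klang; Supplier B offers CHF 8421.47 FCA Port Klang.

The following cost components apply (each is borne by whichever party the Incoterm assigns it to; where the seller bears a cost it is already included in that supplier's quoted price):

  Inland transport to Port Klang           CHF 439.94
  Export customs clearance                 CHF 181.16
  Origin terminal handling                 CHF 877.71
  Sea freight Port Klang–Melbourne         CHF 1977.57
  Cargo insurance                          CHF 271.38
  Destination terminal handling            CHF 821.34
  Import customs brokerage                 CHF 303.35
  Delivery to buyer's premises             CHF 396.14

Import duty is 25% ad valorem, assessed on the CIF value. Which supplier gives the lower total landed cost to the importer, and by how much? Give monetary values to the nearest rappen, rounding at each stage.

Supplier A is cheaper by CHF 755.57

Supplier A (FOB):
CIF value = FOB price + freight + insurance = 8694.72 + 1977.57 + 271.38 = 10943.67
Import duty = 10943.67 × 25% = 2735.92
Buyer bears (A): 1977.57 + 271.38 + 821.34 + 303.35 + 396.14 = 3769.78
Landed cost (A) = invoice 8694.72 + 3769.78 + duty 2735.92 = 15200.42
Supplier B (FCA):
CIF value = FCA price + origin terminal + freight + insurance = 8421.47 + 877.71 + 1977.57 + 271.38 = 11548.13
Import duty = 11548.13 × 25% = 2887.03
Buyer bears (B): 877.71 + 1977.57 + 271.38 + 821.34 + 303.35 + 396.14 = 4647.49
Landed cost (B) = invoice 8421.47 + 4647.49 + duty 2887.03 = 15955.99
Difference = |15200.42 − 15955.99| = 755.57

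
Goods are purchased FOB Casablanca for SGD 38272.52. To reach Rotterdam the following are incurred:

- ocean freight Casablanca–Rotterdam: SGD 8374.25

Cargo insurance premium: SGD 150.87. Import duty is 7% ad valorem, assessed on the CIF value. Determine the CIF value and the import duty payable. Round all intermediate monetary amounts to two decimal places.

CIF value: SGD 46797.64; import duty: SGD 3275.83

CIF = FOB price + freight + insurance
CIF = 38272.52 + 8374.25 + 150.87 = 46797.64
Import duty = 46797.64 × 7% = 3275.83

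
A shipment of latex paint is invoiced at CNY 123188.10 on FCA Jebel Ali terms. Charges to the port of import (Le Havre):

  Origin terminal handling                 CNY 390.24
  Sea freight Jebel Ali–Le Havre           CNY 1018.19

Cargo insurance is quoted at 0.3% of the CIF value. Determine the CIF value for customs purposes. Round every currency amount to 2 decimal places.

CIF value: CNY 124971.44

Let C be the CIF value. C = FCA price + pre-shipment costs + freight + 0.3% × C
C − 0.3% × C = 123188.10 + 390.24 + 1018.19
0.997 × C = 124596.53
C = 124596.53 / 0.997 = 124971.44
Insurance premium = 0.3% × 124971.44 = 374.91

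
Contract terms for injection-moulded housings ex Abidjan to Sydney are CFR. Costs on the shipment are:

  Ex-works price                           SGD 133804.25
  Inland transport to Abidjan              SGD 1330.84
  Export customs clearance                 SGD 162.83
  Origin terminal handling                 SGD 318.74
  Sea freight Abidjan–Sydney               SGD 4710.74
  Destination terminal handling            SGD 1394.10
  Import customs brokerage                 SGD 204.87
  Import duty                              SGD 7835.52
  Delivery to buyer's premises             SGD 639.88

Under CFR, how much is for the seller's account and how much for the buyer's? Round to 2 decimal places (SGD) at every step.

Seller: SGD 140327.40; buyer: SGD 10074.37

CFR: the seller pays costs through ocean freight to the destination port, but not insurance.
Seller's account: goods 133804.25 + inland to port 1330.84 + export clearance 162.83 + origin terminal 318.74 + freight 4710.74 = 140327.40
Buyer's account: destination terminal 1394.10 + brokerage 204.87 + duty 7835.52 + delivery 639.88 = 10074.37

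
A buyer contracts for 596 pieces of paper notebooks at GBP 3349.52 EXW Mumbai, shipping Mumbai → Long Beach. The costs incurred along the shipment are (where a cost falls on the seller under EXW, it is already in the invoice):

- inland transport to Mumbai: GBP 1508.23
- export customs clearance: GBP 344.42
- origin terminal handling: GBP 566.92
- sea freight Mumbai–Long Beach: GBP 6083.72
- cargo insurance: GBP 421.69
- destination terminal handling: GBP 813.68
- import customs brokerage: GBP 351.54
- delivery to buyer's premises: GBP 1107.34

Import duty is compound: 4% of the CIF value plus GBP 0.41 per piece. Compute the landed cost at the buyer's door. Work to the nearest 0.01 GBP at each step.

EXW: the seller makes goods available at their premises; the buyer bears all onward costs.
CIF value = EXW price + inland to port + export clearance + origin terminal + freight + insurance = 3349.52 + 1508.23 + 344.42 + 566.92 + 6083.72 + 421.69 = 12274.50
Ad valorem component: 12274.50 × 4% = 490.98
Specific component: 596 × 0.41 = 244.36
Import duty = 490.98 + 244.36 = 735.34
Buyer bears: inland to port 1508.23 + export clearance 344.42 + origin terminal 566.92 + freight 6083.72 + insurance 421.69 + destination terminal 813.68 + brokerage 351.54 + delivery 1107.34 + duty 735.34 = 11932.88
Landed cost = invoice 3349.52 + 11932.88 = 15282.40

Total landed cost: GBP 15282.40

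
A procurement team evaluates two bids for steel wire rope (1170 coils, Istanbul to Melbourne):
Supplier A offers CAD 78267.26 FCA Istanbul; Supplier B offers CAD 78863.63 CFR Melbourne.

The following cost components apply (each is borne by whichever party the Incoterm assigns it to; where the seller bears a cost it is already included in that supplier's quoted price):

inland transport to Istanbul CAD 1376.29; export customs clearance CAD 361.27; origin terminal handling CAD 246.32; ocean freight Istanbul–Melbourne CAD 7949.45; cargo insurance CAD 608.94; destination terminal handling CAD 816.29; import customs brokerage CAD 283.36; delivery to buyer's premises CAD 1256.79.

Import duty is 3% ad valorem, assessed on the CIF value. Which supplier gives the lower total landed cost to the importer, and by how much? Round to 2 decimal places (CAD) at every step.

Supplier A (FCA):
CIF value = FCA price + origin terminal + freight + insurance = 78267.26 + 246.32 + 7949.45 + 608.94 = 87071.97
Import duty = 87071.97 × 3% = 2612.16
Buyer bears (A): 246.32 + 7949.45 + 608.94 + 816.29 + 283.36 + 1256.79 = 11161.15
Landed cost (A) = invoice 78267.26 + 11161.15 + duty 2612.16 = 92040.57
Supplier B (CFR):
CIF value = CFR price + insurance = 78863.63 + 608.94 = 79472.57
Import duty = 79472.57 × 3% = 2384.18
Buyer bears (B): 608.94 + 816.29 + 283.36 + 1256.79 = 2965.38
Landed cost (B) = invoice 78863.63 + 2965.38 + duty 2384.18 = 84213.19
Difference = |92040.57 − 84213.19| = 7827.38

Supplier B is cheaper by CAD 7827.38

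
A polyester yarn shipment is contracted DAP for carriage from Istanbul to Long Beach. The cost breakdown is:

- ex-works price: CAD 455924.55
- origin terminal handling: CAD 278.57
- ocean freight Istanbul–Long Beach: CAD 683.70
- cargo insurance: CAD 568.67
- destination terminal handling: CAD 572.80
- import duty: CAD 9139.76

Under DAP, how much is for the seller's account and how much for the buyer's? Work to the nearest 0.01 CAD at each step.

Seller: CAD 458028.29; buyer: CAD 9139.76

DAP: the seller bears all costs to the named destination except import duty and clearance.
Seller's account: goods 455924.55 + origin terminal 278.57 + freight 683.70 + insurance 568.67 + destination terminal 572.80 = 458028.29
Buyer's account: duty 9139.76 = 9139.76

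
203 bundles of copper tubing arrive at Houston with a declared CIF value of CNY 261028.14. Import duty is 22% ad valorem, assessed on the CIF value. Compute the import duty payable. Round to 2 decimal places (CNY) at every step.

Import duty: CNY 57426.19

Import duty = 261028.14 × 22% = 57426.19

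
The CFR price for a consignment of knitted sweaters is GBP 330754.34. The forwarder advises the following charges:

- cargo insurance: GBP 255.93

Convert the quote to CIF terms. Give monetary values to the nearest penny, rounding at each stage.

CIF price: GBP 331010.27

From CFR to CIF, the seller additionally bears: insurance.
CIF price = 330754.34 + 255.93 = 331010.27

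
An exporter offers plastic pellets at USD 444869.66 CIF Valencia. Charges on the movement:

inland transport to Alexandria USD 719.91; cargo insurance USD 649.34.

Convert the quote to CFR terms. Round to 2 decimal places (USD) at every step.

CFR price: USD 444220.32

Not relevant to the conversion: inland to port — on the seller under both CIF and CFR; already in the CIF price and stays in the CFR price.
From CIF to CFR, the seller no longer bears: insurance.
CFR price = 444869.66 − 649.34 = 444220.32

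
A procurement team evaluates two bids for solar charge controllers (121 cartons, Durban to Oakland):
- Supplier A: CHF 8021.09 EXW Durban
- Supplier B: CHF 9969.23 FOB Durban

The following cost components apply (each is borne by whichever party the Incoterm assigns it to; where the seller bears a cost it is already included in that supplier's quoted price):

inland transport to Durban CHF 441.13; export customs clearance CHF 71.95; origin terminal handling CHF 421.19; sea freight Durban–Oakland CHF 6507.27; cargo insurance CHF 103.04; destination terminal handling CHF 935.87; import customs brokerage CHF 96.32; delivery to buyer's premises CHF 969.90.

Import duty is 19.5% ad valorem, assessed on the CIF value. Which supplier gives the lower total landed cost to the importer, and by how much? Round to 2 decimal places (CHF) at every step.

Supplier A (EXW):
CIF value = EXW price + inland to port + export clearance + origin terminal + freight + insurance = 8021.09 + 441.13 + 71.95 + 421.19 + 6507.27 + 103.04 = 15565.67
Import duty = 15565.67 × 19.5% = 3035.31
Buyer bears (A): 441.13 + 71.95 + 421.19 + 6507.27 + 103.04 + 935.87 + 96.32 + 969.90 = 9546.67
Landed cost (A) = invoice 8021.09 + 9546.67 + duty 3035.31 = 20603.07
Supplier B (FOB):
CIF value = FOB price + freight + insurance = 9969.23 + 6507.27 + 103.04 = 16579.54
Import duty = 16579.54 × 19.5% = 3233.01
Buyer bears (B): 6507.27 + 103.04 + 935.87 + 96.32 + 969.90 = 8612.40
Landed cost (B) = invoice 9969.23 + 8612.40 + duty 3233.01 = 21814.64
Difference = |20603.07 − 21814.64| = 1211.57

Supplier A is cheaper by CHF 1211.57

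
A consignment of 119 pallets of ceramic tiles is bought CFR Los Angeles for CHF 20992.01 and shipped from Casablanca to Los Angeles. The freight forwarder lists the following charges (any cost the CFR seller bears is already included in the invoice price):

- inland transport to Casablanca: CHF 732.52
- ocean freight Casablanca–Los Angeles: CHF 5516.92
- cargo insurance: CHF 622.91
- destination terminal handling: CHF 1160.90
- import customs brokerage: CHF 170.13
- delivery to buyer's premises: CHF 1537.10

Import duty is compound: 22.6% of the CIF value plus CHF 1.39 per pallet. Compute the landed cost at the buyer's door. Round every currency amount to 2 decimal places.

Total landed cost: CHF 29533.43

CFR: the seller pays costs through ocean freight to the destination port, but not insurance.
Already in the invoice (seller's account under CFR): inland to port, freight — exclude.
CIF value = CFR price + insurance = 20992.01 + 622.91 = 21614.92
Ad valorem component: 21614.92 × 22.6% = 4884.97
Specific component: 119 × 1.39 = 165.41
Import duty = 4884.97 + 165.41 = 5050.38
Buyer bears: insurance 622.91 + destination terminal 1160.90 + brokerage 170.13 + delivery 1537.10 + duty 5050.38 = 8541.42
Landed cost = invoice 20992.01 + 8541.42 = 29533.43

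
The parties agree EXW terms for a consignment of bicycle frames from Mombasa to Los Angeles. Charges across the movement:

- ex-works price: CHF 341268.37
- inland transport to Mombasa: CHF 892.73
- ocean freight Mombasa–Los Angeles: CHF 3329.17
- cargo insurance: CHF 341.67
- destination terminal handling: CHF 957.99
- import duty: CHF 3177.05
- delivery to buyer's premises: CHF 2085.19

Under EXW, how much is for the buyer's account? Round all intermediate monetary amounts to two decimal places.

EXW: the seller makes goods available at their premises; the buyer bears all onward costs.
Seller's account: goods 341268.37 = 341268.37
Buyer's account: inland to port 892.73 + freight 3329.17 + insurance 341.67 + destination terminal 957.99 + duty 3177.05 + delivery 2085.19 = 10783.80

Buyer's account: CHF 10783.80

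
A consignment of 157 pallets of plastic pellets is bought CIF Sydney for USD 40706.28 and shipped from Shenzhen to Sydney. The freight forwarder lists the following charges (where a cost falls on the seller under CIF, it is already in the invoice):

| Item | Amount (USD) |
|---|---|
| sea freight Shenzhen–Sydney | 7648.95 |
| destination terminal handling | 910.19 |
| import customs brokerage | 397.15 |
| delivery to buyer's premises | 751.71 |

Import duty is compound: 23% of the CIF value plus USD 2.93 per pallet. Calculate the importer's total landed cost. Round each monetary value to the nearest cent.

CIF: the seller pays costs through ocean freight and marine insurance to the destination port.
Already in the invoice (seller's account under CIF): freight — exclude.
The CIF price already equals the CIF value: 40706.28
Ad valorem component: 40706.28 × 23% = 9362.44
Specific component: 157 × 2.93 = 460.01
Import duty = 9362.44 + 460.01 = 9822.45
Buyer bears: destination terminal 910.19 + brokerage 397.15 + delivery 751.71 + duty 9822.45 = 11881.50
Landed cost = invoice 40706.28 + 11881.50 = 52587.78

Total landed cost: USD 52587.78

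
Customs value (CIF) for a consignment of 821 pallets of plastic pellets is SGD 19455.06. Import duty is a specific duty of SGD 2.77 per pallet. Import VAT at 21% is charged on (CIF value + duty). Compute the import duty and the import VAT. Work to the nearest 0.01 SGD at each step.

Import duty: SGD 2274.17; import VAT: SGD 4563.14

Import duty = 821 × 2.77 = 2274.17
VAT base = CIF + duty = 19455.06 + 2274.17 = 21729.23
Import VAT = 21729.23 × 21% = 4563.14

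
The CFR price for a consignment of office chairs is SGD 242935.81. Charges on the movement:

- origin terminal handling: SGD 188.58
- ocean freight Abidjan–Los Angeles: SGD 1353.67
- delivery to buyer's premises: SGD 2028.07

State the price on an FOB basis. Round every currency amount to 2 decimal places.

FOB price: SGD 241582.14

Not relevant to the conversion: origin terminal — on the seller under both CFR and FOB; already in the CFR price and stays in the FOB price. delivery — on the buyer under both terms; not part of either seller's price.
From CFR to FOB, the seller no longer bears: freight.
FOB price = 242935.81 − 1353.67 = 241582.14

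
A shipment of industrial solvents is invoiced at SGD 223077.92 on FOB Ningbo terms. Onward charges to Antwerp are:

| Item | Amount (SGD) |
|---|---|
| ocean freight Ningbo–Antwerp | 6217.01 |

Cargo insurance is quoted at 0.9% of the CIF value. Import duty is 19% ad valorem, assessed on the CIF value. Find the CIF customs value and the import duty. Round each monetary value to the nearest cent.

Let C be the CIF value. C = FOB price + freight + 0.9% × C
C − 0.9% × C = 223077.92 + 6217.01
0.991 × C = 229294.93
C = 229294.93 / 0.991 = 231377.33
Insurance premium = 0.9% × 231377.33 = 2082.40
Import duty = 231377.33 × 19% = 43961.69

CIF value: SGD 231377.33; import duty: SGD 43961.69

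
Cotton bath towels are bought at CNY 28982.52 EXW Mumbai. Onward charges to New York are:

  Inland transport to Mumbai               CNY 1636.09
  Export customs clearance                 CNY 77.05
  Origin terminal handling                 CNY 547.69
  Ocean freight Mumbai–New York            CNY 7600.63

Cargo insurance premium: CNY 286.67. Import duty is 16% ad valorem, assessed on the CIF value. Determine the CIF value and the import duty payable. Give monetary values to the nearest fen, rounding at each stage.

CIF = EXW price + pre-shipment costs + freight + insurance
CIF = 28982.52 + 1636.09 + 77.05 + 547.69 + 7600.63 + 286.67 = 39130.65
Import duty = 39130.65 × 16% = 6260.90

CIF value: CNY 39130.65; import duty: CNY 6260.90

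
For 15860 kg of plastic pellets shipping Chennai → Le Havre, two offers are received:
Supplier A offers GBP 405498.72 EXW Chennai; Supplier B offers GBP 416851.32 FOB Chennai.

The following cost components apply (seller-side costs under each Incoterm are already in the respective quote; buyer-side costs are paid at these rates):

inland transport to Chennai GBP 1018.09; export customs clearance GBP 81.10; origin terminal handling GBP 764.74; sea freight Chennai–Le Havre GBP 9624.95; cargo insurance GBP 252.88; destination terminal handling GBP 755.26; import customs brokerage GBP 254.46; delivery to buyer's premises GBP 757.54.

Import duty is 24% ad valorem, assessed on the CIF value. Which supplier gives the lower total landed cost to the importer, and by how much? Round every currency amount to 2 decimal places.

Supplier A is cheaper by GBP 11765.95

Supplier A (EXW):
CIF value = EXW price + inland to port + export clearance + origin terminal + freight + insurance = 405498.72 + 1018.09 + 81.10 + 764.74 + 9624.95 + 252.88 = 417240.48
Import duty = 417240.48 × 24% = 100137.72
Buyer bears (A): 1018.09 + 81.10 + 764.74 + 9624.95 + 252.88 + 755.26 + 254.46 + 757.54 = 13509.02
Landed cost (A) = invoice 405498.72 + 13509.02 + duty 100137.72 = 519145.46
Supplier B (FOB):
CIF value = FOB price + freight + insurance = 416851.32 + 9624.95 + 252.88 = 426729.15
Import duty = 426729.15 × 24% = 102415.00
Buyer bears (B): 9624.95 + 252.88 + 755.26 + 254.46 + 757.54 = 11645.09
Landed cost (B) = invoice 416851.32 + 11645.09 + duty 102415.00 = 530911.41
Difference = |519145.46 − 530911.41| = 11765.95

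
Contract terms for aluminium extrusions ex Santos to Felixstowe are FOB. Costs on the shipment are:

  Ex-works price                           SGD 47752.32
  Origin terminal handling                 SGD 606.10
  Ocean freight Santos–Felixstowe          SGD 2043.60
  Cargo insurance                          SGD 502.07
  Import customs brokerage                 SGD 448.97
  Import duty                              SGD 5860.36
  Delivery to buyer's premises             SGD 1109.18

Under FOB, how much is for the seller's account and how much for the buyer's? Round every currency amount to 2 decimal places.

FOB: the seller bears costs until goods are on board at the origin port; the buyer bears freight, insurance and all costs thereafter.
Seller's account: goods 47752.32 + origin terminal 606.10 = 48358.42
Buyer's account: freight 2043.60 + insurance 502.07 + brokerage 448.97 + duty 5860.36 + delivery 1109.18 = 9964.18

Seller: SGD 48358.42; buyer: SGD 9964.18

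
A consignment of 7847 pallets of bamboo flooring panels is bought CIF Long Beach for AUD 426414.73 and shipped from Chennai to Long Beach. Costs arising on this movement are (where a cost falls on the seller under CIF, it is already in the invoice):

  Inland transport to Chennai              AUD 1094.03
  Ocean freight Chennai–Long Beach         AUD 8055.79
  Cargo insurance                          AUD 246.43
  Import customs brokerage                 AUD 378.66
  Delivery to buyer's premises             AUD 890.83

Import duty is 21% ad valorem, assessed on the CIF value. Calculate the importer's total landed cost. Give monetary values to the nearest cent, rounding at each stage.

Total landed cost: AUD 517231.31

CIF: the seller pays costs through ocean freight and marine insurance to the destination port.
Already in the invoice (seller's account under CIF): inland to port, freight, insurance — exclude.
The CIF price already equals the CIF value: 426414.73
Import duty = 426414.73 × 21% = 89547.09
Buyer bears: brokerage 378.66 + delivery 890.83 + duty 89547.09 = 90816.58
Landed cost = invoice 426414.73 + 90816.58 = 517231.31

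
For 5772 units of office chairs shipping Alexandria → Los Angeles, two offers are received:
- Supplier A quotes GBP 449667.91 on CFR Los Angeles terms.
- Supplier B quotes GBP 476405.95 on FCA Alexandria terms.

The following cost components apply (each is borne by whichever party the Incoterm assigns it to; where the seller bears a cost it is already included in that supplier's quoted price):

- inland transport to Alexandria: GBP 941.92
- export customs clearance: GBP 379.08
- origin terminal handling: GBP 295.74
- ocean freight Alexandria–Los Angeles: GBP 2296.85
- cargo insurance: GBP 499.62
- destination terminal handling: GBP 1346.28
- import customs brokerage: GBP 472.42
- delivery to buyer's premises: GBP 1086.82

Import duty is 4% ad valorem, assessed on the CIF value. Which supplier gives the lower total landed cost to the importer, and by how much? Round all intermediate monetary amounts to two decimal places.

Supplier A (CFR):
CIF value = CFR price + insurance = 449667.91 + 499.62 = 450167.53
Import duty = 450167.53 × 4% = 18006.70
Buyer bears (A): 499.62 + 1346.28 + 472.42 + 1086.82 = 3405.14
Landed cost (A) = invoice 449667.91 + 3405.14 + duty 18006.70 = 471079.75
Supplier B (FCA):
CIF value = FCA price + origin terminal + freight + insurance = 476405.95 + 295.74 + 2296.85 + 499.62 = 479498.16
Import duty = 479498.16 × 4% = 19179.93
Buyer bears (B): 295.74 + 2296.85 + 499.62 + 1346.28 + 472.42 + 1086.82 = 5997.73
Landed cost (B) = invoice 476405.95 + 5997.73 + duty 19179.93 = 501583.61
Difference = |471079.75 − 501583.61| = 30503.86

Supplier A is cheaper by GBP 30503.86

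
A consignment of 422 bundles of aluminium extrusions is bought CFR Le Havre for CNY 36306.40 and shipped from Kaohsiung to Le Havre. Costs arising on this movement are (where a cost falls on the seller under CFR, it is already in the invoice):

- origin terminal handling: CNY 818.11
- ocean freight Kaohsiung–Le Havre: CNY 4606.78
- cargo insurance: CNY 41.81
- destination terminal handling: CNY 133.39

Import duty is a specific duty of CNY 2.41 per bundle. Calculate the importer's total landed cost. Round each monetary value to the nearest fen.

CFR: the seller pays costs through ocean freight to the destination port, but not insurance.
Already in the invoice (seller's account under CFR): origin terminal, freight — exclude.
CIF value = CFR price + insurance = 36306.40 + 41.81 = 36348.21
Import duty = 422 × 2.41 = 1017.02
Buyer bears: insurance 41.81 + destination terminal 133.39 + duty 1017.02 = 1192.22
Landed cost = invoice 36306.40 + 1192.22 = 37498.62

Total landed cost: CNY 37498.62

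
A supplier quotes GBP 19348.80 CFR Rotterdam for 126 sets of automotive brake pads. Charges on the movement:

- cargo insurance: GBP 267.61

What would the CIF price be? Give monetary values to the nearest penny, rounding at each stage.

From CFR to CIF, the seller additionally bears: insurance.
CIF price = 19348.80 + 267.61 = 19616.41

CIF price: GBP 19616.41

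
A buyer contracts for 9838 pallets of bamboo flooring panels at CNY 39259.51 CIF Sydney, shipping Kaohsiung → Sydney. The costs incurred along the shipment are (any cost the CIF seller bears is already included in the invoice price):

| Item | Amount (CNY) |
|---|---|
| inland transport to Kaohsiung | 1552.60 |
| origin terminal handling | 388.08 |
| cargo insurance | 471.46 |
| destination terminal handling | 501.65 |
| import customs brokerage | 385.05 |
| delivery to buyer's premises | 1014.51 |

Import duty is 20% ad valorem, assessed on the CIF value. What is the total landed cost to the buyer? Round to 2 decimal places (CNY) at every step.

CIF: the seller pays costs through ocean freight and marine insurance to the destination port.
Already in the invoice (seller's account under CIF): inland to port, origin terminal, insurance — exclude.
The CIF price already equals the CIF value: 39259.51
Import duty = 39259.51 × 20% = 7851.90
Buyer bears: destination terminal 501.65 + brokerage 385.05 + delivery 1014.51 + duty 7851.90 = 9753.11
Landed cost = invoice 39259.51 + 9753.11 = 49012.62

Total landed cost: CNY 49012.62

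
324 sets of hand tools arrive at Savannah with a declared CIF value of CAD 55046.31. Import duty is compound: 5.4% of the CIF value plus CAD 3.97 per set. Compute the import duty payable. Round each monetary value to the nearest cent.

Import duty: CAD 4258.78

Ad valorem component: 55046.31 × 5.4% = 2972.50
Specific component: 324 × 3.97 = 1286.28
Import duty = 2972.50 + 1286.28 = 4258.78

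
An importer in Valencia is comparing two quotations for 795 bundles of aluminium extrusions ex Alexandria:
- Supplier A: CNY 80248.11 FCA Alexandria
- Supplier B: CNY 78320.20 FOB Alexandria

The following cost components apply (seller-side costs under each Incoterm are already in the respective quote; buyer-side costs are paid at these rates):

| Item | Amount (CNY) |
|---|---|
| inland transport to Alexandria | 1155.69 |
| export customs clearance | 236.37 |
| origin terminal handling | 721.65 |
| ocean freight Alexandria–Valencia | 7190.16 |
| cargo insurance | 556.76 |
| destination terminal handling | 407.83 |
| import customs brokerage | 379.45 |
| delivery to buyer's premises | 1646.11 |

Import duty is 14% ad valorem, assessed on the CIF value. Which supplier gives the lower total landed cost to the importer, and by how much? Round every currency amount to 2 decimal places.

Supplier B is cheaper by CNY 3020.50

Supplier A (FCA):
CIF value = FCA price + origin terminal + freight + insurance = 80248.11 + 721.65 + 7190.16 + 556.76 = 88716.68
Import duty = 88716.68 × 14% = 12420.34
Buyer bears (A): 721.65 + 7190.16 + 556.76 + 407.83 + 379.45 + 1646.11 = 10901.96
Landed cost (A) = invoice 80248.11 + 10901.96 + duty 12420.34 = 103570.41
Supplier B (FOB):
CIF value = FOB price + freight + insurance = 78320.20 + 7190.16 + 556.76 = 86067.12
Import duty = 86067.12 × 14% = 12049.40
Buyer bears (B): 7190.16 + 556.76 + 407.83 + 379.45 + 1646.11 = 10180.31
Landed cost (B) = invoice 78320.20 + 10180.31 + duty 12049.40 = 100549.91
Difference = |103570.41 − 100549.91| = 3020.50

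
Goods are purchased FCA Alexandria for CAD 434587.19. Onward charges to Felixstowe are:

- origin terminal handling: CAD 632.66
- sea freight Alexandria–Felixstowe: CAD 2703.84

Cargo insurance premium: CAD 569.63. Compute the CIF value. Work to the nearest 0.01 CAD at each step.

CIF = FCA price + pre-shipment costs + freight + insurance
CIF = 434587.19 + 632.66 + 2703.84 + 569.63 = 438493.32

CIF value: CAD 438493.32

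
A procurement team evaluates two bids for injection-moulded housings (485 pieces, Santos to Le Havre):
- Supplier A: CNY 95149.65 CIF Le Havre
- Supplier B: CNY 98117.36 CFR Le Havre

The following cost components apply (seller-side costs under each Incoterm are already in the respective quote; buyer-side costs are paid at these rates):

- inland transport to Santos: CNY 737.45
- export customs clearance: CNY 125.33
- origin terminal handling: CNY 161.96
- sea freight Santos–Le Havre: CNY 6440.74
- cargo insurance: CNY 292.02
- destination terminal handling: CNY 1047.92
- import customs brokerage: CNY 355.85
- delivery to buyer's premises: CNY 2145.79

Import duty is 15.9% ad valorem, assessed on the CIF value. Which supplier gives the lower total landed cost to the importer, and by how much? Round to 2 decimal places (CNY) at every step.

Supplier A is cheaper by CNY 3778.03

Supplier A (CIF):
The CIF price already equals the CIF value: 95149.65
Import duty = 95149.65 × 15.9% = 15128.79
Buyer bears (A): 1047.92 + 355.85 + 2145.79 = 3549.56
Landed cost (A) = invoice 95149.65 + 3549.56 + duty 15128.79 = 113828.00
Supplier B (CFR):
CIF value = CFR price + insurance = 98117.36 + 292.02 = 98409.38
Import duty = 98409.38 × 15.9% = 15647.09
Buyer bears (B): 292.02 + 1047.92 + 355.85 + 2145.79 = 3841.58
Landed cost (B) = invoice 98117.36 + 3841.58 + duty 15647.09 = 117606.03
Difference = |113828.00 − 117606.03| = 3778.03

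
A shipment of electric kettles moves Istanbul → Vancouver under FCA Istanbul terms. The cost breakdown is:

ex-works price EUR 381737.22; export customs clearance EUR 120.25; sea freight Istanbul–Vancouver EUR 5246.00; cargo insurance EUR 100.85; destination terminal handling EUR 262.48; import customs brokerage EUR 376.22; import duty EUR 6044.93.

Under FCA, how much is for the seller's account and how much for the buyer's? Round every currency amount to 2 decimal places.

Seller: EUR 381857.47; buyer: EUR 12030.48

FCA: the seller delivers export-cleared goods to the carrier; the buyer bears costs from that point.
Seller's account: goods 381737.22 + export clearance 120.25 = 381857.47
Buyer's account: freight 5246.00 + insurance 100.85 + destination terminal 262.48 + brokerage 376.22 + duty 6044.93 = 12030.48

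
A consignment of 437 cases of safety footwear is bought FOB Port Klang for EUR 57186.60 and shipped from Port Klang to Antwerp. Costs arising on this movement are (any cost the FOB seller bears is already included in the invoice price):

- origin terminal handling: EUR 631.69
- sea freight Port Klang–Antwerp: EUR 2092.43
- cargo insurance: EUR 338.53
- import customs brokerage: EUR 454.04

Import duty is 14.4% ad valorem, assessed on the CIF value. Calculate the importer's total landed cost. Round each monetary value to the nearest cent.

FOB: the seller bears costs until goods are on board at the origin port; the buyer bears freight, insurance and all costs thereafter.
Already in the invoice (seller's account under FOB): origin terminal — exclude.
CIF value = FOB price + freight + insurance = 57186.60 + 2092.43 + 338.53 = 59617.56
Import duty = 59617.56 × 14.4% = 8584.93
Buyer bears: freight 2092.43 + insurance 338.53 + brokerage 454.04 + duty 8584.93 = 11469.93
Landed cost = invoice 57186.60 + 11469.93 = 68656.53

Total landed cost: EUR 68656.53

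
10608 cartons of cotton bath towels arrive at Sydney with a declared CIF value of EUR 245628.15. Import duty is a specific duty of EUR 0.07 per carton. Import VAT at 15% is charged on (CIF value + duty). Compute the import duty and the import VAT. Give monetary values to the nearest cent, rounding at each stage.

Import duty: EUR 742.56; import VAT: EUR 36955.61

Import duty = 10608 × 0.07 = 742.56
VAT base = CIF + duty = 245628.15 + 742.56 = 246370.71
Import VAT = 246370.71 × 15% = 36955.61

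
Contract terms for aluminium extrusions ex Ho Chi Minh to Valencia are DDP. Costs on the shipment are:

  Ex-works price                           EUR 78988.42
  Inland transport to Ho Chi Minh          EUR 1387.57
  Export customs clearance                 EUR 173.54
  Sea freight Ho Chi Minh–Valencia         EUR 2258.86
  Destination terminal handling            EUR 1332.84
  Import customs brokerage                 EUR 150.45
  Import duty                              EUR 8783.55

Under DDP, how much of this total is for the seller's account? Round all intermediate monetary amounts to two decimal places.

DDP: the seller bears all costs including import duty.
Seller's account: goods 78988.42 + inland to port 1387.57 + export clearance 173.54 + freight 2258.86 + destination terminal 1332.84 + brokerage 150.45 + duty 8783.55 = 93075.23
Buyer's account: 0.00

Seller's account: EUR 93075.23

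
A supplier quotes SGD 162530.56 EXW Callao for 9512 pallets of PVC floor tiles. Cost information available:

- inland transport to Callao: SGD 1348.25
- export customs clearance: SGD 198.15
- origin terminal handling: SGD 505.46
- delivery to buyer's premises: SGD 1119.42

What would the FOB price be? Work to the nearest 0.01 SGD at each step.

FOB price: SGD 164582.42

Not relevant to the conversion: delivery — on the buyer under both terms; not part of either seller's price.
From EXW to FOB, the seller additionally bears: inland to port, export clearance, origin terminal.
FOB price = 162530.56 + 1348.25 + 198.15 + 505.46 = 164582.42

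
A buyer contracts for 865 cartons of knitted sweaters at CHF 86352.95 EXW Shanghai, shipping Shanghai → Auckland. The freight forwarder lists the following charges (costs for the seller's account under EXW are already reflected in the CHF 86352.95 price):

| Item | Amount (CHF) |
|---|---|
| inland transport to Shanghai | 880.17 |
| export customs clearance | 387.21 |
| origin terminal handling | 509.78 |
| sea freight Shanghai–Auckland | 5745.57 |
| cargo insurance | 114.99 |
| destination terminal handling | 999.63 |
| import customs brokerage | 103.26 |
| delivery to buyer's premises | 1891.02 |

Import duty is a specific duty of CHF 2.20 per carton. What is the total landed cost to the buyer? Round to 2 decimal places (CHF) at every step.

EXW: the seller makes goods available at their premises; the buyer bears all onward costs.
CIF value = EXW price + inland to port + export clearance + origin terminal + freight + insurance = 86352.95 + 880.17 + 387.21 + 509.78 + 5745.57 + 114.99 = 93990.67
Import duty = 865 × 2.20 = 1903.00
Buyer bears: inland to port 880.17 + export clearance 387.21 + origin terminal 509.78 + freight 5745.57 + insurance 114.99 + destination terminal 999.63 + brokerage 103.26 + delivery 1891.02 + duty 1903.00 = 12534.63
Landed cost = invoice 86352.95 + 12534.63 = 98887.58

Total landed cost: CHF 98887.58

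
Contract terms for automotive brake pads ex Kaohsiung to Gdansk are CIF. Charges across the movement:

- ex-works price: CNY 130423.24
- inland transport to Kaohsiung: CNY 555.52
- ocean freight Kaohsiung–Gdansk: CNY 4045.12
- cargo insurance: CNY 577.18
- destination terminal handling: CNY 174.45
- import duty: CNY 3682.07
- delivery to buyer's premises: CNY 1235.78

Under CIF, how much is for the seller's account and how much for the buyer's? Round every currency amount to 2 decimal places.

CIF: the seller pays costs through ocean freight and marine insurance to the destination port.
Seller's account: goods 130423.24 + inland to port 555.52 + freight 4045.12 + insurance 577.18 = 135601.06
Buyer's account: destination terminal 174.45 + duty 3682.07 + delivery 1235.78 = 5092.30

Seller: CNY 135601.06; buyer: CNY 5092.30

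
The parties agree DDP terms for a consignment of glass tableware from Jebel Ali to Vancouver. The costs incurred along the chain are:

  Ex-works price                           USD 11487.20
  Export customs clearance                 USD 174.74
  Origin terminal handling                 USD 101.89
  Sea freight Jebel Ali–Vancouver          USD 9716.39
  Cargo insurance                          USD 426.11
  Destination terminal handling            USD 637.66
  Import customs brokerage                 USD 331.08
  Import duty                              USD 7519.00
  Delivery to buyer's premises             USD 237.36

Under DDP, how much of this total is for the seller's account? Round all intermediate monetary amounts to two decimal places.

Seller's account: USD 30631.43

DDP: the seller bears all costs including import duty.
Seller's account: goods 11487.20 + export clearance 174.74 + origin terminal 101.89 + freight 9716.39 + insurance 426.11 + destination terminal 637.66 + brokerage 331.08 + duty 7519.00 + delivery 237.36 = 30631.43
Buyer's account: 0.00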